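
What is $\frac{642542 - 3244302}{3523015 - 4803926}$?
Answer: $\frac{2601760}{1280911} \approx 2.0312$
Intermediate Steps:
$\frac{642542 - 3244302}{3523015 - 4803926} = - \frac{2601760}{-1280911} = \left(-2601760\right) \left(- \frac{1}{1280911}\right) = \frac{2601760}{1280911}$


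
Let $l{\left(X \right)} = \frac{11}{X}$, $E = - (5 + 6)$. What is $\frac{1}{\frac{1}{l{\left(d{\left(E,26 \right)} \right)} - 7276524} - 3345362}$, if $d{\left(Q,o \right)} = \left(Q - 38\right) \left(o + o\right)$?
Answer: $- \frac{18540583163}{62024962371342554} \approx -2.9892 \cdot 10^{-7}$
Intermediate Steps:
$E = -11$ ($E = \left(-1\right) 11 = -11$)
$d{\left(Q,o \right)} = 2 o \left(-38 + Q\right)$ ($d{\left(Q,o \right)} = \left(-38 + Q\right) 2 o = 2 o \left(-38 + Q\right)$)
$\frac{1}{\frac{1}{l{\left(d{\left(E,26 \right)} \right)} - 7276524} - 3345362} = \frac{1}{\frac{1}{\frac{11}{2 \cdot 26 \left(-38 - 11\right)} - 7276524} - 3345362} = \frac{1}{\frac{1}{\frac{11}{2 \cdot 26 \left(-49\right)} - 7276524} - 3345362} = \frac{1}{\frac{1}{\frac{11}{-2548} - 7276524} - 3345362} = \frac{1}{\frac{1}{11 \left(- \frac{1}{2548}\right) - 7276524} - 3345362} = \frac{1}{\frac{1}{- \frac{11}{2548} - 7276524} - 3345362} = \frac{1}{\frac{1}{- \frac{18540583163}{2548}} - 3345362} = \frac{1}{- \frac{2548}{18540583163} - 3345362} = \frac{1}{- \frac{62024962371342554}{18540583163}} = - \frac{18540583163}{62024962371342554}$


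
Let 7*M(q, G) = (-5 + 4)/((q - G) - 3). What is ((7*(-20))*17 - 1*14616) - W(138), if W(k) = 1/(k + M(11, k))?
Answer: -2134375586/125581 ≈ -16996.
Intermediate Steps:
M(q, G) = -1/(7*(-3 + q - G)) (M(q, G) = ((-5 + 4)/((q - G) - 3))/7 = (-1/(-3 + q - G))/7 = -1/(7*(-3 + q - G)))
W(k) = 1/(k + 1/(7*(-8 + k))) (W(k) = 1/(k + 1/(7*(3 + k - 1*11))) = 1/(k + 1/(7*(3 + k - 11))) = 1/(k + 1/(7*(-8 + k))))
((7*(-20))*17 - 1*14616) - W(138) = ((7*(-20))*17 - 1*14616) - 7*(-8 + 138)/(1 + 7*138*(-8 + 138)) = (-140*17 - 14616) - 7*130/(1 + 7*138*130) = (-2380 - 14616) - 7*130/(1 + 125580) = -16996 - 7*130/125581 = -16996 - 1*910/125581 = -16996 - 910/125581 = -2134375586/125581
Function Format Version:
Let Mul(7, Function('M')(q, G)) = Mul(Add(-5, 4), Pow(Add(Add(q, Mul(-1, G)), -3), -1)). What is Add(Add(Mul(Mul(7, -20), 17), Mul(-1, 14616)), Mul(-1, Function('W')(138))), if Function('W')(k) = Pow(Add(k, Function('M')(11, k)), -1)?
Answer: Rational(-2134375586, 125581) ≈ -16996.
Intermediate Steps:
Function('M')(q, G) = Mul(Rational(-1, 7), Pow(Add(-3, q, Mul(-1, G)), -1)) (Function('M')(q, G) = Mul(Rational(1, 7), Mul(Add(-5, 4), Pow(Add(Add(q, Mul(-1, G)), -3), -1))) = Mul(Rational(1, 7), Mul(-1, Pow(Add(-3, q, Mul(-1, G)), -1))) = Mul(Rational(-1, 7), Pow(Add(-3, q, Mul(-1, G)), -1)))
Function('W')(k) = Pow(Add(k, Mul(Rational(1, 7), Pow(Add(-8, k), -1))), -1) (Function('W')(k) = Pow(Add(k, Mul(Rational(1, 7), Pow(Add(3, k, Mul(-1, 11)), -1))), -1) = Pow(Add(k, Mul(Rational(1, 7), Pow(Add(3, k, -11), -1))), -1) = Pow(Add(k, Mul(Rational(1, 7), Pow(Add(-8, k), -1))), -1))
Add(Add(Mul(Mul(7, -20), 17), Mul(-1, 14616)), Mul(-1, Function('W')(138))) = Add(Add(Mul(Mul(7, -20), 17), Mul(-1, 14616)), Mul(-1, Mul(7, Pow(Add(1, Mul(7, 138, Add(-8, 138))), -1), Add(-8, 138)))) = Add(Add(Mul(-140, 17), -14616), Mul(-1, Mul(7, Pow(Add(1, Mul(7, 138, 130)), -1), 130))) = Add(Add(-2380, -14616), Mul(-1, Mul(7, Pow(Add(1, 125580), -1), 130))) = Add(-16996, Mul(-1, Mul(7, Pow(125581, -1), 130))) = Add(-16996, Mul(-1, Mul(7, Rational(1, 125581), 130))) = Add(-16996, Mul(-1, Rational(910, 125581))) = Add(-16996, Rational(-910, 125581)) = Rational(-2134375586, 125581)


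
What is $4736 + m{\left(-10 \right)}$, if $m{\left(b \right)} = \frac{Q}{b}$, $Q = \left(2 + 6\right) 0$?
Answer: $4736$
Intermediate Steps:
$Q = 0$ ($Q = 8 \cdot 0 = 0$)
$m{\left(b \right)} = 0$ ($m{\left(b \right)} = \frac{0}{b} = 0$)
$4736 + m{\left(-10 \right)} = 4736 + 0 = 4736$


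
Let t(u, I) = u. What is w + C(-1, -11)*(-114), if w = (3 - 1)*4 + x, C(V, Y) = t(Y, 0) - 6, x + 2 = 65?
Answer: 2009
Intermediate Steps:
x = 63 (x = -2 + 65 = 63)
C(V, Y) = -6 + Y (C(V, Y) = Y - 6 = -6 + Y)
w = 71 (w = (3 - 1)*4 + 63 = 2*4 + 63 = 8 + 63 = 71)
w + C(-1, -11)*(-114) = 71 + (-6 - 11)*(-114) = 71 - 17*(-114) = 71 + 1938 = 2009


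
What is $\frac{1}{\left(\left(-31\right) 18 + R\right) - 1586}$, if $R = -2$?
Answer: $- \frac{1}{2146} \approx -0.00046598$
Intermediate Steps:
$\frac{1}{\left(\left(-31\right) 18 + R\right) - 1586} = \frac{1}{\left(\left(-31\right) 18 - 2\right) - 1586} = \frac{1}{\left(-558 - 2\right) - 1586} = \frac{1}{-560 - 1586} = \frac{1}{-2146} = - \frac{1}{2146}$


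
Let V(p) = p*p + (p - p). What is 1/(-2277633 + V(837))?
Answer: -1/1577064 ≈ -6.3409e-7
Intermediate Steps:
V(p) = p² (V(p) = p² + 0 = p²)
1/(-2277633 + V(837)) = 1/(-2277633 + 837²) = 1/(-2277633 + 700569) = 1/(-1577064) = -1/1577064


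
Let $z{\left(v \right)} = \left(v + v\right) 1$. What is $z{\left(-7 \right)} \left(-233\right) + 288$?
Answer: $3550$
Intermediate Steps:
$z{\left(v \right)} = 2 v$ ($z{\left(v \right)} = 2 v 1 = 2 v$)
$z{\left(-7 \right)} \left(-233\right) + 288 = 2 \left(-7\right) \left(-233\right) + 288 = \left(-14\right) \left(-233\right) + 288 = 3262 + 288 = 3550$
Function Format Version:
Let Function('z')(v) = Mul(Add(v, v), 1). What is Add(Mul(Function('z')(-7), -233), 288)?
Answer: 3550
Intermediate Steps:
Function('z')(v) = Mul(2, v) (Function('z')(v) = Mul(Mul(2, v), 1) = Mul(2, v))
Add(Mul(Function('z')(-7), -233), 288) = Add(Mul(Mul(2, -7), -233), 288) = Add(Mul(-14, -233), 288) = Add(3262, 288) = 3550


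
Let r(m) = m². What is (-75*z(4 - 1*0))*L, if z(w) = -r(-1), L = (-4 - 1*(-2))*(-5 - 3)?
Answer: 1200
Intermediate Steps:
L = 16 (L = (-4 + 2)*(-8) = -2*(-8) = 16)
z(w) = -1 (z(w) = -1*(-1)² = -1*1 = -1)
(-75*z(4 - 1*0))*L = -75*(-1)*16 = 75*16 = 1200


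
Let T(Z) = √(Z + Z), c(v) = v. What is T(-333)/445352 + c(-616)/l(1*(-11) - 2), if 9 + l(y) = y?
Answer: 28 + 3*I*√74/445352 ≈ 28.0 + 5.7947e-5*I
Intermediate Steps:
T(Z) = √2*√Z (T(Z) = √(2*Z) = √2*√Z)
l(y) = -9 + y
T(-333)/445352 + c(-616)/l(1*(-11) - 2) = (√2*√(-333))/445352 - 616/(-9 + (1*(-11) - 2)) = (√2*(3*I*√37))*(1/445352) - 616/(-9 + (-11 - 2)) = (3*I*√74)*(1/445352) - 616/(-9 - 13) = 3*I*√74/445352 - 616/(-22) = 3*I*√74/445352 - 616*(-1/22) = 3*I*√74/445352 + 28 = 28 + 3*I*√74/445352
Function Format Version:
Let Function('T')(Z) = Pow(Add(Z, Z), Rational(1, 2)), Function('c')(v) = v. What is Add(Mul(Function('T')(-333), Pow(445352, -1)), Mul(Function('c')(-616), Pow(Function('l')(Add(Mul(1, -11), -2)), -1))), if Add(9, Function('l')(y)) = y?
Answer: Add(28, Mul(Rational(3, 445352), I, Pow(74, Rational(1, 2)))) ≈ Add(28.000, Mul(5.7947e-5, I))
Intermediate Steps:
Function('T')(Z) = Mul(Pow(2, Rational(1, 2)), Pow(Z, Rational(1, 2))) (Function('T')(Z) = Pow(Mul(2, Z), Rational(1, 2)) = Mul(Pow(2, Rational(1, 2)), Pow(Z, Rational(1, 2))))
Function('l')(y) = Add(-9, y)
Add(Mul(Function('T')(-333), Pow(445352, -1)), Mul(Function('c')(-616), Pow(Function('l')(Add(Mul(1, -11), -2)), -1))) = Add(Mul(Mul(Pow(2, Rational(1, 2)), Pow(-333, Rational(1, 2))), Pow(445352, -1)), Mul(-616, Pow(Add(-9, Add(Mul(1, -11), -2)), -1))) = Add(Mul(Mul(Pow(2, Rational(1, 2)), Mul(3, I, Pow(37, Rational(1, 2)))), Rational(1, 445352)), Mul(-616, Pow(Add(-9, Add(-11, -2)), -1))) = Add(Mul(Mul(3, I, Pow(74, Rational(1, 2))), Rational(1, 445352)), Mul(-616, Pow(Add(-9, -13), -1))) = Add(Mul(Rational(3, 445352), I, Pow(74, Rational(1, 2))), Mul(-616, Pow(-22, -1))) = Add(Mul(Rational(3, 445352), I, Pow(74, Rational(1, 2))), Mul(-616, Rational(-1, 22))) = Add(Mul(Rational(3, 445352), I, Pow(74, Rational(1, 2))), 28) = Add(28, Mul(Rational(3, 445352), I, Pow(74, Rational(1, 2))))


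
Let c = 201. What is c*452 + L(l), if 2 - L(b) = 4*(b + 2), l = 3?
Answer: 90834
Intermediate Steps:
L(b) = -6 - 4*b (L(b) = 2 - 4*(b + 2) = 2 - 4*(2 + b) = 2 - (8 + 4*b) = 2 + (-8 - 4*b) = -6 - 4*b)
c*452 + L(l) = 201*452 + (-6 - 4*3) = 90852 + (-6 - 12) = 90852 - 18 = 90834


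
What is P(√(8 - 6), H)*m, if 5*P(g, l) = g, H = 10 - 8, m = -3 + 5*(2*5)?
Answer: 47*√2/5 ≈ 13.294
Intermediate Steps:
m = 47 (m = -3 + 5*10 = -3 + 50 = 47)
H = 2
P(g, l) = g/5
P(√(8 - 6), H)*m = (√(8 - 6)/5)*47 = (√2/5)*47 = 47*√2/5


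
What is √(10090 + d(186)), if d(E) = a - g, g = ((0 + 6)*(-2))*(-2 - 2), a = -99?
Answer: √9943 ≈ 99.715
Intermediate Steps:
g = 48 (g = (6*(-2))*(-4) = -12*(-4) = 48)
d(E) = -147 (d(E) = -99 - 1*48 = -99 - 48 = -147)
√(10090 + d(186)) = √(10090 - 147) = √9943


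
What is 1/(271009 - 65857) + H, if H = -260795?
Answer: -53502615839/205152 ≈ -2.6080e+5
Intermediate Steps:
1/(271009 - 65857) + H = 1/(271009 - 65857) - 260795 = 1/205152 - 260795 = -53502615839/205152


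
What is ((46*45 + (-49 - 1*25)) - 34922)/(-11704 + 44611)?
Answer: -32926/32907 ≈ -1.0006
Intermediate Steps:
((46*45 + (-49 - 1*25)) - 34922)/(-11704 + 44611) = ((2070 + (-49 - 25)) - 34922)/32907 = ((2070 - 74) - 34922)*(1/32907) = (1996 - 34922)*(1/32907) = -32926*1/32907 = -32926/32907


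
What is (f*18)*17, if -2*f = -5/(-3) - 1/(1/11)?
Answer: 1428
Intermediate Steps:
f = 14/3 (f = -(-5/(-3) - 1/(1/11))/2 = -(-5*(-1/3) - 1/1/11)/2 = -(5/3 - 1*11)/2 = -(5/3 - 11)/2 = -1/2*(-28/3) = 14/3 ≈ 4.6667)
(f*18)*17 = ((14/3)*18)*17 = 84*17 = 1428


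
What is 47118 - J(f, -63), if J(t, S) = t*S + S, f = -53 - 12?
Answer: 43086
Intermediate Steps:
f = -65
J(t, S) = S + S*t (J(t, S) = S*t + S = S + S*t)
47118 - J(f, -63) = 47118 - (-63)*(1 - 65) = 47118 - (-63)*(-64) = 47118 - 1*4032 = 47118 - 4032 = 43086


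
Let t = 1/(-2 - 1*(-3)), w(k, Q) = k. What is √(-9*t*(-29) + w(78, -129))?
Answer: √339 ≈ 18.412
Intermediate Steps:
t = 1 (t = 1/(-2 + 3) = 1/1 = 1)
√(-9*t*(-29) + w(78, -129)) = √(-9*1*(-29) + 78) = √(-9*(-29) + 78) = √(261 + 78) = √339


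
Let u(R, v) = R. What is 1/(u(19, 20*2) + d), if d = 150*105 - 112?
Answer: 1/15657 ≈ 6.3869e-5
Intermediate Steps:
d = 15638 (d = 15750 - 112 = 15638)
1/(u(19, 20*2) + d) = 1/(19 + 15638) = 1/15657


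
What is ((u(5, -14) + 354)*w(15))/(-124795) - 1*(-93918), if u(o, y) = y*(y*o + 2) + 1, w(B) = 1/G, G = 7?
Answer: 82043476363/873565 ≈ 93918.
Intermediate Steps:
w(B) = 1/7
u(o, y) = 1 + y*(2 + o*y) (u(o, y) = y*(o*y + 2) + 1 = y*(2 + o*y) + 1 = 1 + y*(2 + o*y))
((u(5, -14) + 354)*w(15))/(-124795) - 1*(-93918) = (((1 + 2*(-14) + 5*(-14)**2) + 354)*(1/7))/(-124795) - 1*(-93918) = (((1 - 28 + 5*196) + 354)*(1/7))*(-1/124795) + 93918 = (((1 - 28 + 980) + 354)*(1/7))*(-1/124795) + 93918 = ((953 + 354)*(1/7))*(-1/124795) + 93918 = (1307*(1/7))*(-1/124795) + 93918 = (1307/7)*(-1/124795) + 93918 = -1307/873565 + 93918 = 82043476363/873565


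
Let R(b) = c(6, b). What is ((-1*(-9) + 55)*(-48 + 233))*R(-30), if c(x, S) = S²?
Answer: 10656000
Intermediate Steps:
R(b) = b²
((-1*(-9) + 55)*(-48 + 233))*R(-30) = ((-1*(-9) + 55)*(-48 + 233))*(-30)² = ((9 + 55)*185)*900 = (64*185)*900 = 11840*900 = 10656000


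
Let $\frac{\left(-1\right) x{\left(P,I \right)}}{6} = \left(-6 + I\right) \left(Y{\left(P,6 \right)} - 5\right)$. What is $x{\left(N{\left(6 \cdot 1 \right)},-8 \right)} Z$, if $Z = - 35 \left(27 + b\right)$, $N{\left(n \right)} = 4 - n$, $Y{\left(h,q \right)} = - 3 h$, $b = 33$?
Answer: $-176400$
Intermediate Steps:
$x{\left(P,I \right)} = - 6 \left(-6 + I\right) \left(-5 - 3 P\right)$ ($x{\left(P,I \right)} = - 6 \left(-6 + I\right) \left(- 3 P - 5\right) = - 6 \left(-6 + I\right) \left(-5 - 3 P\right)$)
$Z = -2100$ ($Z = - 35 \left(27 + 33\right) = \left(-35\right) 60 = -2100$)
$x{\left(N{\left(6 \cdot 1 \right)},-8 \right)} Z = \left(-180 - 108 \left(4 - 6 \cdot 1\right) + 30 \left(-8\right) + 18 \left(-8\right) \left(4 - 6 \cdot 1\right)\right) \left(-2100\right) = \left(-180 - 108 \left(4 - 6\right) - 240 + 18 \left(-8\right) \left(4 - 6\right)\right) \left(-2100\right) = \left(-180 - -216 - 240 + 18 \left(-8\right) \left(-2\right)\right) \left(-2100\right) = \left(-180 + 216 - 240 + 288\right) \left(-2100\right) = 84 \left(-2100\right) = -176400$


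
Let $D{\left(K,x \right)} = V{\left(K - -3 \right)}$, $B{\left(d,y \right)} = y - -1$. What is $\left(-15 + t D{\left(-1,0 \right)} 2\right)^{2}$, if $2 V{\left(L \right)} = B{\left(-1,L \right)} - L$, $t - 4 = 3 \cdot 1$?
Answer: $64$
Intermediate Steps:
$B{\left(d,y \right)} = 1 + y$ ($B{\left(d,y \right)} = y + 1 = 1 + y$)
$t = 7$ ($t = 4 + 3 \cdot 1 = 4 + 3 = 7$)
$V{\left(L \right)} = \frac{1}{2}$ ($V{\left(L \right)} = \frac{\left(1 + L\right) - L}{2} = \frac{1}{2} \cdot 1 = \frac{1}{2}$)
$D{\left(K,x \right)} = \frac{1}{2}$
$\left(-15 + t D{\left(-1,0 \right)} 2\right)^{2} = \left(-15 + 7 \cdot \frac{1}{2} \cdot 2\right)^{2} = \left(-15 + \frac{7}{2} \cdot 2\right)^{2} = \left(-15 + 7\right)^{2} = \left(-8\right)^{2} = 64$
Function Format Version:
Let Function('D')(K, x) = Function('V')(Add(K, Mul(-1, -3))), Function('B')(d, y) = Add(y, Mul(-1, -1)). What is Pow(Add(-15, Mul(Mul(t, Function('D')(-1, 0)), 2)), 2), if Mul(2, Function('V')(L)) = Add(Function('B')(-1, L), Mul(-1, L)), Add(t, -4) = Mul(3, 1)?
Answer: 64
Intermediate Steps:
Function('B')(d, y) = Add(1, y) (Function('B')(d, y) = Add(y, 1) = Add(1, y))
t = 7 (t = Add(4, Mul(3, 1)) = Add(4, 3) = 7)
Function('V')(L) = Rational(1, 2) (Function('V')(L) = Mul(Rational(1, 2), Add(Add(1, L), Mul(-1, L))) = Mul(Rational(1, 2), 1) = Rational(1, 2))
Function('D')(K, x) = Rational(1, 2)
Pow(Add(-15, Mul(Mul(t, Function('D')(-1, 0)), 2)), 2) = Pow(Add(-15, Mul(Mul(7, Rational(1, 2)), 2)), 2) = Pow(Add(-15, Mul(Rational(7, 2), 2)), 2) = Pow(Add(-15, 7), 2) = Pow(-8, 2) = 64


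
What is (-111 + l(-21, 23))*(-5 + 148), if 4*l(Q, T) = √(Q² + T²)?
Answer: -15873 + 143*√970/4 ≈ -14760.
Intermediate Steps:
l(Q, T) = √(Q² + T²)/4
(-111 + l(-21, 23))*(-5 + 148) = (-111 + √((-21)² + 23²)/4)*(-5 + 148) = (-111 + √(441 + 529)/4)*143 = (-111 + √970/4)*143 = -15873 + 143*√970/4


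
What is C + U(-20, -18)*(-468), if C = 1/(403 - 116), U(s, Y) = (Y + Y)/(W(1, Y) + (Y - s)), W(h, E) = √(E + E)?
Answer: 1208849/1435 - 12636*I/5 ≈ 842.4 - 2527.2*I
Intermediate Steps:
W(h, E) = √2*√E (W(h, E) = √(2*E) = √2*√E)
U(s, Y) = 2*Y/(Y - s + √2*√Y) (U(s, Y) = (Y + Y)/(√2*√Y + (Y - s)) = (2*Y)/(Y - s + √2*√Y) = 2*Y/(Y - s + √2*√Y))
C = 1/287 ≈ 0.0034843
C + U(-20, -18)*(-468) = 1/287 + (2*(-18)/(-18 - 1*(-20) + √2*√(-18)))*(-468) = 1/287 + (2*(-18)/(-18 + 20 + √2*(3*I*√2)))*(-468) = 1/287 + (2*(-18)/(-18 + 20 + 6*I))*(-468) = 1/287 + (2*(-18)/(2 + 6*I))*(-468) = 1/287 + (2*(-18)*((2 - 6*I)/40))*(-468) = 1/287 + (-9/5 + 27*I/5)*(-468) = 1/287 + (4212/5 - 12636*I/5) = 1208849/1435 - 12636*I/5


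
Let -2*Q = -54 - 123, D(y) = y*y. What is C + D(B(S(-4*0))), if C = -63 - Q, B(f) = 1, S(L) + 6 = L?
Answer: -301/2 ≈ -150.50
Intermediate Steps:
S(L) = -6 + L
D(y) = y²
Q = 177/2 (Q = -(-54 - 123)/2 = -½*(-177) = 177/2 ≈ 88.500)
C = -303/2 (C = -63 - 1*177/2 = -63 - 177/2 = -303/2 ≈ -151.50)
C + D(B(S(-4*0))) = -303/2 + 1² = -303/2 + 1 = -301/2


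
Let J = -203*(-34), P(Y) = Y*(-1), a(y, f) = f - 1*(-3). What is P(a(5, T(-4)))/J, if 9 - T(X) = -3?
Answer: -15/6902 ≈ -0.0021733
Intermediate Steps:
T(X) = 12 (T(X) = 9 - 1*(-3) = 9 + 3 = 12)
a(y, f) = 3 + f (a(y, f) = f + 3 = 3 + f)
P(Y) = -Y
J = 6902
P(a(5, T(-4)))/J = -(3 + 12)/6902 = -1*15*(1/6902) = -15*1/6902 = -15/6902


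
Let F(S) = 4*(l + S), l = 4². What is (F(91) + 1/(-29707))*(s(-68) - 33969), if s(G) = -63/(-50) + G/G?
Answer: -4318733425703/297070 ≈ -1.4538e+7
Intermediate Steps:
s(G) = 113/50 (s(G) = -63*(-1/50) + 1 = 63/50 + 1 = 113/50)
l = 16
F(S) = 64 + 4*S (F(S) = 4*(16 + S) = 64 + 4*S)
(F(91) + 1/(-29707))*(s(-68) - 33969) = ((64 + 4*91) + 1/(-29707))*(113/50 - 33969) = ((64 + 364) - 1/29707)*(-1698337/50) = (428 - 1/29707)*(-1698337/50) = (12714595/29707)*(-1698337/50) = -4318733425703/297070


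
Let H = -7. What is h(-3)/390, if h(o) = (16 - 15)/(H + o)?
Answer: -1/3900 ≈ -0.00025641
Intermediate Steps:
h(o) = 1/(-7 + o) (h(o) = (16 - 15)/(-7 + o) = 1/(-7 + o))
h(-3)/390 = 1/(-7 - 3*390) = (1/390)/(-10) = -1/10*1/390 = -1/3900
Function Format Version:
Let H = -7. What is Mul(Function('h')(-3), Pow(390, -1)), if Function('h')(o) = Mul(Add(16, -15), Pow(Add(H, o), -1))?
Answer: Rational(-1, 3900) ≈ -0.00025641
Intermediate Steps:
Function('h')(o) = Pow(Add(-7, o), -1) (Function('h')(o) = Mul(Add(16, -15), Pow(Add(-7, o), -1)) = Mul(1, Pow(Add(-7, o), -1)) = Pow(Add(-7, o), -1))
Mul(Function('h')(-3), Pow(390, -1)) = Mul(Pow(Add(-7, -3), -1), Pow(390, -1)) = Mul(Pow(-10, -1), Rational(1, 390)) = Mul(Rational(-1, 10), Rational(1, 390)) = Rational(-1, 3900)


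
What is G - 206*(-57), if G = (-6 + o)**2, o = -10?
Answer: 11998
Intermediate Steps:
G = 256 (G = (-6 - 10)**2 = (-16)**2 = 256)
G - 206*(-57) = 256 - 206*(-57) = 256 + 11742 = 11998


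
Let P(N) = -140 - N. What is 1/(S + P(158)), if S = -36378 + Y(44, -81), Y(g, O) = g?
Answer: -1/36632 ≈ -2.7299e-5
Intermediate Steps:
S = -36334 (S = -36378 + 44 = -36334)
1/(S + P(158)) = 1/(-36334 + (-140 - 1*158)) = 1/(-36334 + (-140 - 158)) = 1/(-36334 - 298) = 1/(-36632) = -1/36632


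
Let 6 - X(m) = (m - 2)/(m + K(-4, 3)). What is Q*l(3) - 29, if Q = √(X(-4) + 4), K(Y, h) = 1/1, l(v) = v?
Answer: -29 + 6*√2 ≈ -20.515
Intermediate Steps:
K(Y, h) = 1
X(m) = 6 - (-2 + m)/(1 + m) (X(m) = 6 - (m - 2)/(m + 1) = 6 - (-2 + m)/(1 + m))
Q = 2*√2 (Q = √((8 + 5*(-4))/(1 - 4) + 4) = √((8 - 20)/(-3) + 4) = √(-⅓*(-12) + 4) = √(4 + 4) = √8 = 2*√2 ≈ 2.8284)
Q*l(3) - 29 = (2*√2)*3 - 29 = 6*√2 - 29 = -29 + 6*√2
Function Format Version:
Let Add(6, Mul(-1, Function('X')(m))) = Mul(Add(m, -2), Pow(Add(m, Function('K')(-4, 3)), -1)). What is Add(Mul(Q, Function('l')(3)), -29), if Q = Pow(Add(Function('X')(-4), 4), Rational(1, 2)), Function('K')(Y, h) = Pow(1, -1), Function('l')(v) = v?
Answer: Add(-29, Mul(6, Pow(2, Rational(1, 2)))) ≈ -20.515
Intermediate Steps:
Function('K')(Y, h) = 1
Function('X')(m) = Add(6, Mul(-1, Pow(Add(1, m), -1), Add(-2, m))) (Function('X')(m) = Add(6, Mul(-1, Mul(Add(m, -2), Pow(Add(m, 1), -1)))) = Add(6, Mul(-1, Mul(Add(-2, m), Pow(Add(1, m), -1)))) = Add(6, Mul(-1, Mul(Pow(Add(1, m), -1), Add(-2, m)))) = Add(6, Mul(-1, Pow(Add(1, m), -1), Add(-2, m))))
Q = Mul(2, Pow(2, Rational(1, 2))) (Q = Pow(Add(Mul(Pow(Add(1, -4), -1), Add(8, Mul(5, -4))), 4), Rational(1, 2)) = Pow(Add(Mul(Pow(-3, -1), Add(8, -20)), 4), Rational(1, 2)) = Pow(Add(Mul(Rational(-1, 3), -12), 4), Rational(1, 2)) = Pow(Add(4, 4), Rational(1, 2)) = Pow(8, Rational(1, 2)) = Mul(2, Pow(2, Rational(1, 2))) ≈ 2.8284)
Add(Mul(Q, Function('l')(3)), -29) = Add(Mul(Mul(2, Pow(2, Rational(1, 2))), 3), -29) = Add(Mul(6, Pow(2, Rational(1, 2))), -29) = Add(-29, Mul(6, Pow(2, Rational(1, 2))))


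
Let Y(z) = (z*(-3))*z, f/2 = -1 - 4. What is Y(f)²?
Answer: 90000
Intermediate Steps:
f = -10 (f = 2*(-1 - 4) = 2*(-5) = -10)
Y(z) = -3*z² (Y(z) = (-3*z)*z = -3*z²)
Y(f)² = (-3*(-10)²)² = (-3*100)² = (-300)² = 90000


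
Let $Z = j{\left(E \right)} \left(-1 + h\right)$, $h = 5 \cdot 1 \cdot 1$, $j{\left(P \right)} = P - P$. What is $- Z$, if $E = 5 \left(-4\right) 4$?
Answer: $0$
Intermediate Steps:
$E = -80$ ($E = \left(-20\right) 4 = -80$)
$j{\left(P \right)} = 0$
$h = 5$ ($h = 5 \cdot 1 = 5$)
$Z = 0$ ($Z = 0 \left(-1 + 5\right) = 0 \cdot 4 = 0$)
$- Z = \left(-1\right) 0 = 0$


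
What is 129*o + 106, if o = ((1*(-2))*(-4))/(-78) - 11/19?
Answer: 4467/247 ≈ 18.085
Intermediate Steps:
o = -505/741 (o = -2*(-4)*(-1/78) - 11*1/19 = 8*(-1/78) - 11/19 = -4/39 - 11/19 = -505/741 ≈ -0.68151)
129*o + 106 = 129*(-505/741) + 106 = -21715/247 + 106 = 4467/247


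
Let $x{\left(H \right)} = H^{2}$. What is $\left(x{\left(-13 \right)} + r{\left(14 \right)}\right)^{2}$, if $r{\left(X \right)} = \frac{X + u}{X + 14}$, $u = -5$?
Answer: $\frac{22477081}{784} \approx 28670.0$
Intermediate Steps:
$r{\left(X \right)} = \frac{-5 + X}{14 + X}$ ($r{\left(X \right)} = \frac{X - 5}{X + 14} = \frac{-5 + X}{14 + X}$)
$\left(x{\left(-13 \right)} + r{\left(14 \right)}\right)^{2} = \left(\left(-13\right)^{2} + \frac{-5 + 14}{14 + 14}\right)^{2} = \left(169 + \frac{1}{28} \cdot 9\right)^{2} = \left(169 + \frac{9}{28}\right)^{2} = \left(\frac{4741}{28}\right)^{2} = \frac{22477081}{784}$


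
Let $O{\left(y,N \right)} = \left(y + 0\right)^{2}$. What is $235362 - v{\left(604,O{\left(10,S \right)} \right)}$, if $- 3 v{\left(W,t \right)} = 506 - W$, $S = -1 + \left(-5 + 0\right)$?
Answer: $\frac{705988}{3} \approx 2.3533 \cdot 10^{5}$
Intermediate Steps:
$S = -6$ ($S = -1 - 5 = -6$)
$O{\left(y,N \right)} = y^{2}$
$v{\left(W,t \right)} = - \frac{506}{3} + \frac{W}{3}$ ($v{\left(W,t \right)} = - \frac{506 - W}{3} = - \frac{506}{3} + \frac{W}{3}$)
$235362 - v{\left(604,O{\left(10,S \right)} \right)} = 235362 - \left(- \frac{506}{3} + \frac{1}{3} \cdot 604\right) = 235362 - \left(- \frac{506}{3} + \frac{604}{3}\right) = 235362 - \frac{98}{3} = \frac{705988}{3}$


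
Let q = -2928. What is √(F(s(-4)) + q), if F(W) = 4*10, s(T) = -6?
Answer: 38*I*√2 ≈ 53.74*I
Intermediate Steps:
F(W) = 40
√(F(s(-4)) + q) = √(40 - 2928) = √(-2888) = 38*I*√2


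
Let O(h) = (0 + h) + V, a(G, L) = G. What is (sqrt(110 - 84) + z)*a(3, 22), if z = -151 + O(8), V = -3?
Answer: -438 + 3*sqrt(26) ≈ -422.70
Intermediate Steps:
O(h) = -3 + h (O(h) = (0 + h) - 3 = h - 3 = -3 + h)
z = -146 (z = -151 + (-3 + 8) = -151 + 5 = -146)
(sqrt(110 - 84) + z)*a(3, 22) = (sqrt(110 - 84) - 146)*3 = (sqrt(26) - 146)*3 = (-146 + sqrt(26))*3 = -438 + 3*sqrt(26)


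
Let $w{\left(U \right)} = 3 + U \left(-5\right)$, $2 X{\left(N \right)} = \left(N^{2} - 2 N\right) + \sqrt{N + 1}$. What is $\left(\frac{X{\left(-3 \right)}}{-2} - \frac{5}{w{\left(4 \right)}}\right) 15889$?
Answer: $- \frac{3733915}{68} - \frac{15889 i \sqrt{2}}{4} \approx -54911.0 - 5617.6 i$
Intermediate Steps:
$X{\left(N \right)} = \frac{N^{2}}{2} + \frac{\sqrt{1 + N}}{2} - N$ ($X{\left(N \right)} = \frac{\left(N^{2} - 2 N\right) + \sqrt{N + 1}}{2} = \frac{\left(N^{2} - 2 N\right) + \sqrt{1 + N}}{2} = \frac{N^{2} + \sqrt{1 + N} - 2 N}{2} = \frac{N^{2}}{2} + \frac{\sqrt{1 + N}}{2} - N$)
$w{\left(U \right)} = 3 - 5 U$
$\left(\frac{X{\left(-3 \right)}}{-2} - \frac{5}{w{\left(4 \right)}}\right) 15889 = \left(\frac{\frac{\left(-3\right)^{2}}{2} + \frac{\sqrt{1 - 3}}{2} - -3}{-2} - \frac{5}{3 - 20}\right) 15889 = \left(\left(\frac{1}{2} \cdot 9 + \frac{\sqrt{-2}}{2} + 3\right) \left(- \frac{1}{2}\right) - \frac{5}{3 - 20}\right) 15889 = \left(\left(\frac{9}{2} + \frac{i \sqrt{2}}{2} + 3\right) \left(- \frac{1}{2}\right) - \frac{5}{-17}\right) 15889 = \left(\left(\frac{9}{2} + \frac{i \sqrt{2}}{2} + 3\right) \left(- \frac{1}{2}\right) - - \frac{5}{17}\right) 15889 = \left(\left(\frac{15}{2} + \frac{i \sqrt{2}}{2}\right) \left(- \frac{1}{2}\right) + \frac{5}{17}\right) 15889 = \left(\left(- \frac{15}{4} - \frac{i \sqrt{2}}{4}\right) + \frac{5}{17}\right) 15889 = \left(- \frac{235}{68} - \frac{i \sqrt{2}}{4}\right) 15889 = - \frac{3733915}{68} - \frac{15889 i \sqrt{2}}{4}$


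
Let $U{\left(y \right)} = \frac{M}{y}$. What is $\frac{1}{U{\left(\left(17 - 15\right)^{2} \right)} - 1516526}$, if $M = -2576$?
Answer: $- \frac{1}{1517170} \approx -6.5912 \cdot 10^{-7}$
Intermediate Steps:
$U{\left(y \right)} = - \frac{2576}{y}$
$\frac{1}{U{\left(\left(17 - 15\right)^{2} \right)} - 1516526} = \frac{1}{- \frac{2576}{\left(17 - 15\right)^{2}} - 1516526} = \frac{1}{- \frac{2576}{2^{2}} - 1516526} = \frac{1}{- \frac{2576}{4} - 1516526} = \frac{1}{\left(-2576\right) \frac{1}{4} - 1516526} = \frac{1}{-644 - 1516526} = \frac{1}{-1517170} = - \frac{1}{1517170}$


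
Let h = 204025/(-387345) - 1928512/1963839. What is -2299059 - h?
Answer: -116590296637809482/50712214497 ≈ -2.2991e+6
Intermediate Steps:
h = -76511448841/50712214497 (h = 204025*(-1/387345) - 1928512*1/1963839 = -40805/77469 - 1928512/1963839 = -76511448841/50712214497 ≈ -1.5087)
-2299059 - h = -2299059 - 1*(-76511448841/50712214497) = -2299059 + 76511448841/50712214497 = -116590296637809482/50712214497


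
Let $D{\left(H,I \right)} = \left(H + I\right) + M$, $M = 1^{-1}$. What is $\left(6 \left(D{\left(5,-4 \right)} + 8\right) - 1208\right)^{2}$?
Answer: $1317904$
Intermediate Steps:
$M = 1$
$D{\left(H,I \right)} = 1 + H + I$ ($D{\left(H,I \right)} = \left(H + I\right) + 1 = 1 + H + I$)
$\left(6 \left(D{\left(5,-4 \right)} + 8\right) - 1208\right)^{2} = \left(6 \left(\left(1 + 5 - 4\right) + 8\right) - 1208\right)^{2} = \left(6 \left(2 + 8\right) - 1208\right)^{2} = \left(6 \cdot 10 - 1208\right)^{2} = \left(60 - 1208\right)^{2} = \left(-1148\right)^{2} = 1317904$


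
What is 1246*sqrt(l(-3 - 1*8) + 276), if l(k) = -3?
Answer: 1246*sqrt(273) ≈ 20587.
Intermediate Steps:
1246*sqrt(l(-3 - 1*8) + 276) = 1246*sqrt(-3 + 276) = 1246*sqrt(273)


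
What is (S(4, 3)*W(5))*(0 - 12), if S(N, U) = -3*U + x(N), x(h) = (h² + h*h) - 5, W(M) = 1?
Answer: -216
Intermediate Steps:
x(h) = -5 + 2*h² (x(h) = (h² + h²) - 5 = 2*h² - 5 = -5 + 2*h²)
S(N, U) = -5 - 3*U + 2*N² (S(N, U) = -3*U + (-5 + 2*N²) = -5 - 3*U + 2*N²)
(S(4, 3)*W(5))*(0 - 12) = ((-5 - 3*3 + 2*4²)*1)*(0 - 12) = ((-5 - 9 + 2*16)*1)*(-12) = ((-5 - 9 + 32)*1)*(-12) = (18*1)*(-12) = 18*(-12) = -216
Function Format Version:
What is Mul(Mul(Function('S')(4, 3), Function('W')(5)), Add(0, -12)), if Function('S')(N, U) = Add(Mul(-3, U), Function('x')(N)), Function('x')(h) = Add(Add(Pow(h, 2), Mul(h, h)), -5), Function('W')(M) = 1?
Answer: -216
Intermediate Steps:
Function('x')(h) = Add(-5, Mul(2, Pow(h, 2))) (Function('x')(h) = Add(Add(Pow(h, 2), Pow(h, 2)), -5) = Add(Mul(2, Pow(h, 2)), -5) = Add(-5, Mul(2, Pow(h, 2))))
Function('S')(N, U) = Add(-5, Mul(-3, U), Mul(2, Pow(N, 2))) (Function('S')(N, U) = Add(Mul(-3, U), Add(-5, Mul(2, Pow(N, 2)))) = Add(-5, Mul(-3, U), Mul(2, Pow(N, 2))))
Mul(Mul(Function('S')(4, 3), Function('W')(5)), Add(0, -12)) = Mul(Mul(Add(-5, Mul(-3, 3), Mul(2, Pow(4, 2))), 1), Add(0, -12)) = Mul(Mul(Add(-5, -9, Mul(2, 16)), 1), -12) = Mul(Mul(Add(-5, -9, 32), 1), -12) = Mul(Mul(18, 1), -12) = Mul(18, -12) = -216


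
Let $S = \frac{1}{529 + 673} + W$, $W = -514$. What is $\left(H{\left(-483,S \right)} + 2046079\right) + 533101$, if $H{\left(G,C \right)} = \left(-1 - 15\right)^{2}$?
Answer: $2579436$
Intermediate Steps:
$S = - \frac{617827}{1202}$ ($S = \frac{1}{529 + 673} - 514 = \frac{1}{1202} - 514 = - \frac{617827}{1202} \approx -514.0$)
$H{\left(G,C \right)} = 256$ ($H{\left(G,C \right)} = \left(-16\right)^{2} = 256$)
$\left(H{\left(-483,S \right)} + 2046079\right) + 533101 = \left(256 + 2046079\right) + 533101 = 2046335 + 533101 = 2579436$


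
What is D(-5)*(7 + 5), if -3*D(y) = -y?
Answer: -20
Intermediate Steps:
D(y) = y/3 (D(y) = -(-1)*y/3 = y/3)
D(-5)*(7 + 5) = ((⅓)*(-5))*(7 + 5) = -5/3*12 = -20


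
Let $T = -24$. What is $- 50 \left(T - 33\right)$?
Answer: $2850$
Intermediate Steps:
$- 50 \left(T - 33\right) = - 50 \left(-24 - 33\right) = \left(-50\right) \left(-57\right) = 2850$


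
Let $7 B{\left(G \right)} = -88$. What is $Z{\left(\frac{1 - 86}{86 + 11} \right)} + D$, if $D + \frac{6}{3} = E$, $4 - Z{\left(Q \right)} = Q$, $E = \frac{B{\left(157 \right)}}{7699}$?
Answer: $\frac{15027611}{5227621} \approx 2.8747$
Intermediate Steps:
$B{\left(G \right)} = - \frac{88}{7}$ ($B{\left(G \right)} = \frac{1}{7} \left(-88\right) = - \frac{88}{7}$)
$E = - \frac{88}{53893}$ ($E = - \frac{88}{7 \cdot 7699} = \left(- \frac{88}{7}\right) \frac{1}{7699} = - \frac{88}{53893} \approx -0.0016329$)
$Z{\left(Q \right)} = 4 - Q$
$D = - \frac{107874}{53893}$ ($D = -2 - \frac{88}{53893} = - \frac{107874}{53893} \approx -2.0016$)
$Z{\left(\frac{1 - 86}{86 + 11} \right)} + D = \left(4 - \frac{1 - 86}{86 + 11}\right) - \frac{107874}{53893} = \left(4 - - \frac{85}{97}\right) - \frac{107874}{53893} = \left(4 + \frac{85}{97}\right) - \frac{107874}{53893} = \frac{473}{97} - \frac{107874}{53893} = \frac{15027611}{5227621}$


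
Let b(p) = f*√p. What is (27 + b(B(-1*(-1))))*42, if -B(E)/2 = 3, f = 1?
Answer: 1134 + 42*I*√6 ≈ 1134.0 + 102.88*I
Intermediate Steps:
B(E) = -6 (B(E) = -2*3 = -6)
b(p) = √p (b(p) = 1*√p = √p)
(27 + b(B(-1*(-1))))*42 = (27 + √(-6))*42 = (27 + I*√6)*42 = 1134 + 42*I*√6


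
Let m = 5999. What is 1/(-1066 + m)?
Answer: 1/4933 ≈ 0.00020272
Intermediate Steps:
1/(-1066 + m) = 1/(-1066 + 5999) = 1/4933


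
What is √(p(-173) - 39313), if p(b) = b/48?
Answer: I*√5661591/12 ≈ 198.28*I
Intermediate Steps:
p(b) = b/48 (p(b) = b*(1/48) = b/48)
√(p(-173) - 39313) = √((1/48)*(-173) - 39313) = √(-173/48 - 39313) = √(-1887197/48) = I*√5661591/12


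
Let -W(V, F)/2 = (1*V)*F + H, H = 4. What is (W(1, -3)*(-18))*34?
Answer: 1224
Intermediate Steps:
W(V, F) = -8 - 2*F*V (W(V, F) = -2*((1*V)*F + 4) = -2*(V*F + 4) = -2*(F*V + 4) = -2*(4 + F*V) = -8 - 2*F*V)
(W(1, -3)*(-18))*34 = ((-8 - 2*(-3)*1)*(-18))*34 = ((-8 + 6)*(-18))*34 = -2*(-18)*34 = 36*34 = 1224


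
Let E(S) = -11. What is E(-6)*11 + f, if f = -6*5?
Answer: -151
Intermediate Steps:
f = -30
E(-6)*11 + f = -11*11 - 30 = -121 - 30 = -151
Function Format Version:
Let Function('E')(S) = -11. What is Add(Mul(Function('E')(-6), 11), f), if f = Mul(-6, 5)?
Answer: -151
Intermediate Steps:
f = -30
Add(Mul(Function('E')(-6), 11), f) = Add(Mul(-11, 11), -30) = Add(-121, -30) = -151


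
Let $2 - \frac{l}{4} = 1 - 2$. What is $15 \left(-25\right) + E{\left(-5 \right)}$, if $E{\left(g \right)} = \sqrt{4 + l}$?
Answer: $-371$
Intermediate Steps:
$l = 12$ ($l = 8 - 4 \left(1 - 2\right) = 8 - -4 = 8 + 4 = 12$)
$E{\left(g \right)} = 4$ ($E{\left(g \right)} = \sqrt{4 + 12} = \sqrt{16} = 4$)
$15 \left(-25\right) + E{\left(-5 \right)} = 15 \left(-25\right) + 4 = -375 + 4 = -371$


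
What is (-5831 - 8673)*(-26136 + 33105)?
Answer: -101078376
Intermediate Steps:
(-5831 - 8673)*(-26136 + 33105) = -14504*6969 = -101078376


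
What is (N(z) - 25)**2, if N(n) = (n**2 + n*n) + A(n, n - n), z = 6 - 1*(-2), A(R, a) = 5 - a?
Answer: 11664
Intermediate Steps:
z = 8 (z = 6 + 2 = 8)
N(n) = 5 + 2*n**2 (N(n) = (n**2 + n*n) + (5 - (n - n)) = (n**2 + n**2) + (5 - 1*0) = 2*n**2 + (5 + 0) = 2*n**2 + 5 = 5 + 2*n**2)
(N(z) - 25)**2 = ((5 + 2*8**2) - 25)**2 = ((5 + 2*64) - 25)**2 = ((5 + 128) - 25)**2 = (133 - 25)**2 = 108**2 = 11664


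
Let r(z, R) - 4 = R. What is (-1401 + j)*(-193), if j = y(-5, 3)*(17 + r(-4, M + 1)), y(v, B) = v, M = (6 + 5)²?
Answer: 408388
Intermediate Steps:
M = 121 (M = 11² = 121)
r(z, R) = 4 + R
j = -715 (j = -5*(17 + (4 + (121 + 1))) = -5*(17 + (4 + 122)) = -5*(17 + 126) = -5*143 = -715)
(-1401 + j)*(-193) = (-1401 - 715)*(-193) = -2116*(-193) = 408388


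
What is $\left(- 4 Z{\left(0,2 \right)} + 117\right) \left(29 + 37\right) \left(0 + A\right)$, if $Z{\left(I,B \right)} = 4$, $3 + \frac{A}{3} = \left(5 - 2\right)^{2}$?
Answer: $119988$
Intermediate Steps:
$A = 18$ ($A = -9 + 3 \left(5 - 2\right)^{2} = -9 + 3 \cdot 3^{2} = -9 + 3 \cdot 9 = -9 + 27 = 18$)
$\left(- 4 Z{\left(0,2 \right)} + 117\right) \left(29 + 37\right) \left(0 + A\right) = \left(\left(-4\right) 4 + 117\right) \left(29 + 37\right) \left(0 + 18\right) = \left(-16 + 117\right) 66 \cdot 18 = 101 \cdot 1188 = 119988$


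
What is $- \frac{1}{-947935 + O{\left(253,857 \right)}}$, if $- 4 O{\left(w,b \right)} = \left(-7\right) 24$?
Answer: $\frac{1}{947893} \approx 1.055 \cdot 10^{-6}$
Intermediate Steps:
$O{\left(w,b \right)} = 42$ ($O{\left(w,b \right)} = - \frac{\left(-7\right) 24}{4} = \left(- \frac{1}{4}\right) \left(-168\right) = 42$)
$- \frac{1}{-947935 + O{\left(253,857 \right)}} = - \frac{1}{-947935 + 42} = - \frac{1}{-947893} = \left(-1\right) \left(- \frac{1}{947893}\right) = \frac{1}{947893}$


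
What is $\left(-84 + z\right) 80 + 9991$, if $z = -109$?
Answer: $-5449$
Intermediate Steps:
$\left(-84 + z\right) 80 + 9991 = \left(-84 - 109\right) 80 + 9991 = \left(-193\right) 80 + 9991 = -15440 + 9991 = -5449$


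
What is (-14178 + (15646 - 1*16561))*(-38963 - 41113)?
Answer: 1208587068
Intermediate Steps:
(-14178 + (15646 - 1*16561))*(-38963 - 41113) = (-14178 + (15646 - 16561))*(-80076) = (-14178 - 915)*(-80076) = -15093*(-80076) = 1208587068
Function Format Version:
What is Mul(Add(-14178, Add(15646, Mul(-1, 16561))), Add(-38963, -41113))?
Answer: 1208587068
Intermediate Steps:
Mul(Add(-14178, Add(15646, Mul(-1, 16561))), Add(-38963, -41113)) = Mul(Add(-14178, Add(15646, -16561)), -80076) = Mul(Add(-14178, -915), -80076) = Mul(-15093, -80076) = 1208587068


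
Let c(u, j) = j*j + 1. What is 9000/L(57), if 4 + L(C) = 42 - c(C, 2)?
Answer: 3000/11 ≈ 272.73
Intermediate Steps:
c(u, j) = 1 + j**2 (c(u, j) = j**2 + 1 = 1 + j**2)
L(C) = 33 (L(C) = -4 + (42 - (1 + 2**2)) = -4 + (42 - (1 + 4)) = -4 + (42 - 1*5) = -4 + (42 - 5) = -4 + 37 = 33)
9000/L(57) = 9000/33 = 9000*(1/33) = 3000/11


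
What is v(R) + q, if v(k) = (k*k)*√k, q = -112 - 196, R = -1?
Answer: -308 + I ≈ -308.0 + 1.0*I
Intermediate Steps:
q = -308
v(k) = k^(5/2) (v(k) = k²*√k = k^(5/2))
v(R) + q = (-1)^(5/2) - 308 = I - 308 = -308 + I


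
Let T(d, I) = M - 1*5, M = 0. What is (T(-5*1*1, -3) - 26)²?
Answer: 961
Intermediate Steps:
T(d, I) = -5 (T(d, I) = 0 - 1*5 = 0 - 5 = -5)
(T(-5*1*1, -3) - 26)² = (-5 - 26)² = (-31)² = 961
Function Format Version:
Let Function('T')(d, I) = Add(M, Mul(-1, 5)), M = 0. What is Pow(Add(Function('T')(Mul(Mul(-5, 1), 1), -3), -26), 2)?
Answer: 961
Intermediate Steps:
Function('T')(d, I) = -5 (Function('T')(d, I) = Add(0, Mul(-1, 5)) = Add(0, -5) = -5)
Pow(Add(Function('T')(Mul(Mul(-5, 1), 1), -3), -26), 2) = Pow(Add(-5, -26), 2) = Pow(-31, 2) = 961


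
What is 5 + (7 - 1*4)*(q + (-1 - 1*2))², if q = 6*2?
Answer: 248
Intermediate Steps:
q = 12
5 + (7 - 1*4)*(q + (-1 - 1*2))² = 5 + (7 - 1*4)*(12 + (-1 - 1*2))² = 5 + (7 - 4)*(12 + (-1 - 2))² = 5 + 3*(12 - 3)² = 5 + 3*9² = 5 + 3*81 = 5 + 243 = 248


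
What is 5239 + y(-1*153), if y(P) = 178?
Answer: 5417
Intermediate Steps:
5239 + y(-1*153) = 5239 + 178 = 5417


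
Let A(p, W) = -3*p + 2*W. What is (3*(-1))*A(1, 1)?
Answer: 3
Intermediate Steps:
(3*(-1))*A(1, 1) = (3*(-1))*(-3*1 + 2*1) = -3*(-3 + 2) = -3*(-1) = 3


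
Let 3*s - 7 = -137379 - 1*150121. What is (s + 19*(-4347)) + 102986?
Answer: -75438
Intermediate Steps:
s = -95831 (s = 7/3 + (-137379 - 1*150121)/3 = 7/3 + (-137379 - 150121)/3 = 7/3 + (⅓)*(-287500) = 7/3 - 287500/3 = -95831)
(s + 19*(-4347)) + 102986 = (-95831 + 19*(-4347)) + 102986 = (-95831 - 82593) + 102986 = -178424 + 102986 = -75438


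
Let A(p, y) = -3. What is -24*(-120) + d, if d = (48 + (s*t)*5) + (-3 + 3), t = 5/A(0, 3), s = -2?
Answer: 8834/3 ≈ 2944.7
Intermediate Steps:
t = -5/3 (t = 5/(-3) = 5*(-⅓) = -5/3 ≈ -1.6667)
d = 194/3 (d = (48 - 2*(-5/3)*5) + (-3 + 3) = (48 + (10/3)*5) + 0 = (48 + 50/3) + 0 = 194/3 + 0 = 194/3 ≈ 64.667)
-24*(-120) + d = -24*(-120) + 194/3 = 2880 + 194/3 = 8834/3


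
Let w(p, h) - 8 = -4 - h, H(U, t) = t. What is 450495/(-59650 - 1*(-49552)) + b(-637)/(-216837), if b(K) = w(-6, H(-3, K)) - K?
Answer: -402044813/9010782 ≈ -44.618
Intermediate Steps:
w(p, h) = 4 - h (w(p, h) = 8 + (-4 - h) = 4 - h)
b(K) = 4 - 2*K (b(K) = (4 - K) - K = 4 - 2*K)
450495/(-59650 - 1*(-49552)) + b(-637)/(-216837) = 450495/(-59650 - 1*(-49552)) + (4 - 2*(-637))/(-216837) = 450495/(-59650 + 49552) + (4 + 1274)*(-1/216837) = 450495/(-10098) + 1278*(-1/216837) = 450495*(-1/10098) - 142/24093 = -16685/374 - 142/24093 = -402044813/9010782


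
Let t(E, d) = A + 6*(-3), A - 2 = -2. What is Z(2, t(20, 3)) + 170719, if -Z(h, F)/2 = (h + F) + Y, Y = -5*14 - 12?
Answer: 170915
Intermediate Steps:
A = 0 (A = 2 - 2 = 0)
Y = -82 (Y = -70 - 12 = -82)
t(E, d) = -18 (t(E, d) = 0 + 6*(-3) = 0 - 18 = -18)
Z(h, F) = 164 - 2*F - 2*h (Z(h, F) = -2*((h + F) - 82) = -2*((F + h) - 82) = -2*(-82 + F + h) = 164 - 2*F - 2*h)
Z(2, t(20, 3)) + 170719 = (164 - 2*(-18) - 2*2) + 170719 = (164 + 36 - 4) + 170719 = 196 + 170719 = 170915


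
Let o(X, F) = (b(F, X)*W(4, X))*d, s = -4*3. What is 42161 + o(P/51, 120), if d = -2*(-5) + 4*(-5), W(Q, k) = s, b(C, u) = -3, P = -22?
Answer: 41801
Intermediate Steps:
s = -12
W(Q, k) = -12
d = -10 (d = 10 - 20 = -10)
o(X, F) = -360 (o(X, F) = -3*(-12)*(-10) = 36*(-10) = -360)
42161 + o(P/51, 120) = 42161 - 360 = 41801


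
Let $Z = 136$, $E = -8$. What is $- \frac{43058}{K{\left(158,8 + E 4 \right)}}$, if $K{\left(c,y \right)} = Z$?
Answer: $- \frac{21529}{68} \approx -316.6$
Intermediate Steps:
$K{\left(c,y \right)} = 136$
$- \frac{43058}{K{\left(158,8 + E 4 \right)}} = - \frac{43058}{136} = \left(-43058\right) \frac{1}{136} = - \frac{21529}{68}$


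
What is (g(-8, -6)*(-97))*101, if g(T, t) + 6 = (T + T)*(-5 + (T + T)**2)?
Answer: 39403534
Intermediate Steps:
g(T, t) = -6 + 2*T*(-5 + 4*T**2) (g(T, t) = -6 + (T + T)*(-5 + (T + T)**2) = -6 + (2*T)*(-5 + (2*T)**2) = -6 + (2*T)*(-5 + 4*T**2) = -6 + 2*T*(-5 + 4*T**2))
(g(-8, -6)*(-97))*101 = ((-6 - 10*(-8) + 8*(-8)**3)*(-97))*101 = ((-6 + 80 + 8*(-512))*(-97))*101 = ((-6 + 80 - 4096)*(-97))*101 = -4022*(-97)*101 = 390134*101 = 39403534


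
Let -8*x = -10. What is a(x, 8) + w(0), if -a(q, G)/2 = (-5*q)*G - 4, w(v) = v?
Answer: 108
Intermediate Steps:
x = 5/4 (x = -1/8*(-10) = 5/4 ≈ 1.2500)
a(q, G) = 8 + 10*G*q (a(q, G) = -2*((-5*q)*G - 4) = -2*(-5*G*q - 4) = -2*(-4 - 5*G*q) = 8 + 10*G*q)
a(x, 8) + w(0) = (8 + 10*8*(5/4)) + 0 = (8 + 100) + 0 = 108 + 0 = 108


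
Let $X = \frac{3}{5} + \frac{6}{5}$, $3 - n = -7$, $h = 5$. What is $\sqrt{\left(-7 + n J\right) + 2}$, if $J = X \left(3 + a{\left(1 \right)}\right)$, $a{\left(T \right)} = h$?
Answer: $\sqrt{139} \approx 11.79$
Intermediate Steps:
$n = 10$ ($n = 3 - -7 = 3 + 7 = 10$)
$a{\left(T \right)} = 5$
$X = \frac{9}{5}$ ($X = 3 \cdot \frac{1}{5} + 6 \cdot \frac{1}{5} = \frac{3}{5} + \frac{6}{5} = \frac{9}{5} \approx 1.8$)
$J = \frac{72}{5}$ ($J = \frac{9 \left(3 + 5\right)}{5} = \frac{9}{5} \cdot 8 = \frac{72}{5} \approx 14.4$)
$\sqrt{\left(-7 + n J\right) + 2} = \sqrt{\left(-7 + 10 \cdot \frac{72}{5}\right) + 2} = \sqrt{\left(-7 + 144\right) + 2} = \sqrt{137 + 2} = \sqrt{139}$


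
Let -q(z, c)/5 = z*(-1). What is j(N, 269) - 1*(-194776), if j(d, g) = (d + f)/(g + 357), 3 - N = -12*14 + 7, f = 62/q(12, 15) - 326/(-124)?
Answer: 56697423803/291090 ≈ 1.9478e+5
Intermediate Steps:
q(z, c) = 5*z (q(z, c) = -5*z*(-1) = -(-5)*z = 5*z)
f = 1703/465 (f = 62/((5*12)) - 326/(-124) = 62/60 - 326*(-1/124) = 62*(1/60) + 163/62 = 31/30 + 163/62 = 1703/465 ≈ 3.6624)
N = 164 (N = 3 - (-12*14 + 7) = 3 - (-168 + 7) = 3 - 1*(-161) = 3 + 161 = 164)
j(d, g) = (1703/465 + d)/(357 + g) (j(d, g) = (d + 1703/465)/(g + 357) = (1703/465 + d)/(357 + g))
j(N, 269) - 1*(-194776) = (1703/465 + 164)/(357 + 269) - 1*(-194776) = (77963/465)/626 + 194776 = (1/626)*(77963/465) + 194776 = 77963/291090 + 194776 = 56697423803/291090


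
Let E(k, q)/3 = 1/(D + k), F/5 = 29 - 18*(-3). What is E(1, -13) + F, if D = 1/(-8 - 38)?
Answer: 6271/15 ≈ 418.07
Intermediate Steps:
F = 415 (F = 5*(29 - 18*(-3)) = 5*(29 + 54) = 5*83 = 415)
D = -1/46 (D = 1/(-46) = -1/46 ≈ -0.021739)
E(k, q) = 3/(-1/46 + k)
E(1, -13) + F = 138/(-1 + 46*1) + 415 = 138/(-1 + 46) + 415 = 138/45 + 415 = 138*(1/45) + 415 = 46/15 + 415 = 6271/15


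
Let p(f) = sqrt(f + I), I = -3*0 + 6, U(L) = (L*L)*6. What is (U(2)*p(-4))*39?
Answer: 936*sqrt(2) ≈ 1323.7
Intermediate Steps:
U(L) = 6*L**2 (U(L) = L**2*6 = 6*L**2)
I = 6 (I = 0 + 6 = 6)
p(f) = sqrt(6 + f) (p(f) = sqrt(f + 6) = sqrt(6 + f))
(U(2)*p(-4))*39 = ((6*2**2)*sqrt(6 - 4))*39 = ((6*4)*sqrt(2))*39 = (24*sqrt(2))*39 = 936*sqrt(2)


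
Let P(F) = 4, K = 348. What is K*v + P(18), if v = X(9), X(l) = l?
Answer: 3136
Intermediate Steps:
v = 9
K*v + P(18) = 348*9 + 4 = 3132 + 4 = 3136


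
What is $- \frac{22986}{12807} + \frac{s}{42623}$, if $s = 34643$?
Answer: $- \frac{8508879}{8664647} \approx -0.98202$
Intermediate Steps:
$- \frac{22986}{12807} + \frac{s}{42623} = - \frac{22986}{12807} + \frac{34643}{42623} = \left(-22986\right) \frac{1}{12807} + 34643 \cdot \frac{1}{42623} = - \frac{2554}{1423} + \frac{4949}{6089} = - \frac{8508879}{8664647}$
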